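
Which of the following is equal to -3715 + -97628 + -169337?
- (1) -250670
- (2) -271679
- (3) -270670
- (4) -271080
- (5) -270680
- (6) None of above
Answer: 5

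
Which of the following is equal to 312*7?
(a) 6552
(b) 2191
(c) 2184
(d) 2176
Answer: c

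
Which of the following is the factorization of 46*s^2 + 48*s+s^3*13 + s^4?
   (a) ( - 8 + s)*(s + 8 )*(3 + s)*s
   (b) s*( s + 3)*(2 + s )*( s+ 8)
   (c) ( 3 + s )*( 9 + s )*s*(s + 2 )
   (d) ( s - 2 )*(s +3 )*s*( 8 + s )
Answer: b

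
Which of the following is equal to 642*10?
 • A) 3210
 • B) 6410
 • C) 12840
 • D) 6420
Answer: D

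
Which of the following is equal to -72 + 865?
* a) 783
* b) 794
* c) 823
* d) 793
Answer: d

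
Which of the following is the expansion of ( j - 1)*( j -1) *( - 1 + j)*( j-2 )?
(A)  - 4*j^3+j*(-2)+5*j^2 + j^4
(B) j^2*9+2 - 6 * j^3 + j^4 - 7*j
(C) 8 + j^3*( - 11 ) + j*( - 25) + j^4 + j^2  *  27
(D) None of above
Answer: D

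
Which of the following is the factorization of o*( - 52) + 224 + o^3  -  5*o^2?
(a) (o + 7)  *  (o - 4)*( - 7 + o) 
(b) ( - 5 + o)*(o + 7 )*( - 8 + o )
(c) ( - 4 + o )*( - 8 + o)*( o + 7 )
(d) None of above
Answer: c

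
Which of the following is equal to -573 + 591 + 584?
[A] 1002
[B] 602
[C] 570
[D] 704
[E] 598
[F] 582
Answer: B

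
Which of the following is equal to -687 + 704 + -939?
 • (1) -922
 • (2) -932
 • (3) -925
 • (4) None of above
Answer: 1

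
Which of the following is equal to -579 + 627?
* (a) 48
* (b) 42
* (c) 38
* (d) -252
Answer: a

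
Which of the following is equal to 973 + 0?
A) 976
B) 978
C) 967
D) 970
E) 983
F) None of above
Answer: F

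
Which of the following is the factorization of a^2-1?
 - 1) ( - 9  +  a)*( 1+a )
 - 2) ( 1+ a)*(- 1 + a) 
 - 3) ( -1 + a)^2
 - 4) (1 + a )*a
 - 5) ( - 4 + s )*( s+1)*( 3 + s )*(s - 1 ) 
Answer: 2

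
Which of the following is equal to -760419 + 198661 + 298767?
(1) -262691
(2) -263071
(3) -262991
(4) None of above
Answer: 3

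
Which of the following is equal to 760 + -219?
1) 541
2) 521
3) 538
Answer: 1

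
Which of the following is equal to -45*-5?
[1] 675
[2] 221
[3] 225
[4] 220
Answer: 3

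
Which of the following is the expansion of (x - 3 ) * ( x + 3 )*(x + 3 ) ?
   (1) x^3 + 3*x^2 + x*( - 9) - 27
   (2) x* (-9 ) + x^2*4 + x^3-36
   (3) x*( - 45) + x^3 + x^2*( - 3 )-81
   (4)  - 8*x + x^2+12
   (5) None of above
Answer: 1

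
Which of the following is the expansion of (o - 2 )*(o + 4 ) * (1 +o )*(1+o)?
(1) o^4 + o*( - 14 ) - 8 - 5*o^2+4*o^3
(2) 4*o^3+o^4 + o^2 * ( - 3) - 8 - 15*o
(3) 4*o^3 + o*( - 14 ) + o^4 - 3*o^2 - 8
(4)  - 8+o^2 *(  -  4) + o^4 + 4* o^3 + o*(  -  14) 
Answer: 3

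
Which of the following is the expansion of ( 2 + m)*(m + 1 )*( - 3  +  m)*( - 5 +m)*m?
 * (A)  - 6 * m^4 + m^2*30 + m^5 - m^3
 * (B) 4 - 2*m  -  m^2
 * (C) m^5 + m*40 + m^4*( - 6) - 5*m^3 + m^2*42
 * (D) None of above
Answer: D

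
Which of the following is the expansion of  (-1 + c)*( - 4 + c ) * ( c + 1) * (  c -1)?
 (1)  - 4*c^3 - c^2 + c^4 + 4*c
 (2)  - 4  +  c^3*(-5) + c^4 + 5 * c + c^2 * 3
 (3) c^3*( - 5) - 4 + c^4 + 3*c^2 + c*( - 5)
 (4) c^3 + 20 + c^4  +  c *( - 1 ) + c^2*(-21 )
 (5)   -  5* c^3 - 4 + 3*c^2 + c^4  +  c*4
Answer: 2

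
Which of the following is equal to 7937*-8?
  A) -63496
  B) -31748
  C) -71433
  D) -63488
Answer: A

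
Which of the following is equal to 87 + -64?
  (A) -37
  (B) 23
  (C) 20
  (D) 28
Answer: B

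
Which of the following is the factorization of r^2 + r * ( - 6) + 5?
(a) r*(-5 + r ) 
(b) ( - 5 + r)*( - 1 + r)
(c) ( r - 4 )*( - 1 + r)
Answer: b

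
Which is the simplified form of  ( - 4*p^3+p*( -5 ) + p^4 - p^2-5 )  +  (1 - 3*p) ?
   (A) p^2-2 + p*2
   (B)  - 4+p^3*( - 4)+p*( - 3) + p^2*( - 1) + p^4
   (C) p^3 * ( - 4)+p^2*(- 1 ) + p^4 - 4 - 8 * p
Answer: C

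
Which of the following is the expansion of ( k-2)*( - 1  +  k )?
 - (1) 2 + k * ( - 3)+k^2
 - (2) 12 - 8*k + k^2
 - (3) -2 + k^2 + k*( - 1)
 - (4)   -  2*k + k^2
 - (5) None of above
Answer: 1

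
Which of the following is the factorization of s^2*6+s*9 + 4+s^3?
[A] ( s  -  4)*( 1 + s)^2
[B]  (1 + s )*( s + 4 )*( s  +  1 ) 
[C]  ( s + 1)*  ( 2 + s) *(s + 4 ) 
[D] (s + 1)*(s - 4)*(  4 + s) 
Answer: B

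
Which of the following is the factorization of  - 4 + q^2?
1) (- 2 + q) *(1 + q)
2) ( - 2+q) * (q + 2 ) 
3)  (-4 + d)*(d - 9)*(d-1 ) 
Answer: 2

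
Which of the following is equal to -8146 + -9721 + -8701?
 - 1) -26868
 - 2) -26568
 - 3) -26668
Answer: 2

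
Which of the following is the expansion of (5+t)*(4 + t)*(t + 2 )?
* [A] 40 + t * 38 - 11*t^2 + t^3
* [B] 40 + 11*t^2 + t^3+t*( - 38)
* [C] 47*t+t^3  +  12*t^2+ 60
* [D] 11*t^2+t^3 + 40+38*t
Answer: D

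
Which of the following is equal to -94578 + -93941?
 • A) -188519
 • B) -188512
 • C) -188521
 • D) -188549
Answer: A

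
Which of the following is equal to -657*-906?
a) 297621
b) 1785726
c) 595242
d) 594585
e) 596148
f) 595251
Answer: c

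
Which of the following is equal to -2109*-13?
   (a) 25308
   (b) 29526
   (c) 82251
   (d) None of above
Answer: d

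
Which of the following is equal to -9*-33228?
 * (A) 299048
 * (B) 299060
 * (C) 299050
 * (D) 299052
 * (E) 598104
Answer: D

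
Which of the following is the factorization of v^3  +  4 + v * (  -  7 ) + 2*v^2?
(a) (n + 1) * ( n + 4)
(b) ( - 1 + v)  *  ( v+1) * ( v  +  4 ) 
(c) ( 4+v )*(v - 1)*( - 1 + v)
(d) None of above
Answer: c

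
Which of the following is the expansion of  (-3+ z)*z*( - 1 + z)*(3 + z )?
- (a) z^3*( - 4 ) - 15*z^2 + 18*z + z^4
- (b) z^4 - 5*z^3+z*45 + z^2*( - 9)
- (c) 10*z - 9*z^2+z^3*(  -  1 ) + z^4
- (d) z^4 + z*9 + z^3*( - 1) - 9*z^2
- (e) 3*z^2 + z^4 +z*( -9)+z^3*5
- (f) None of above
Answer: d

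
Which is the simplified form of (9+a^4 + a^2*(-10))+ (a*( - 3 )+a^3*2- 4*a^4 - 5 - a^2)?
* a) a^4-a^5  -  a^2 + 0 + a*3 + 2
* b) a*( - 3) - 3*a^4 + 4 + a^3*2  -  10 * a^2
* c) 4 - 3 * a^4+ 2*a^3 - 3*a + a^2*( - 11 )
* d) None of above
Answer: c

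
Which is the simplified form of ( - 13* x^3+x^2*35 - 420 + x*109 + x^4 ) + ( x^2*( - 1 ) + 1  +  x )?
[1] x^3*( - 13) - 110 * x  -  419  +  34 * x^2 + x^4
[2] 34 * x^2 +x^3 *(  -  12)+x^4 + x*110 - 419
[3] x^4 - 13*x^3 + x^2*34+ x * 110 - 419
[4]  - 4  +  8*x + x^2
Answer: 3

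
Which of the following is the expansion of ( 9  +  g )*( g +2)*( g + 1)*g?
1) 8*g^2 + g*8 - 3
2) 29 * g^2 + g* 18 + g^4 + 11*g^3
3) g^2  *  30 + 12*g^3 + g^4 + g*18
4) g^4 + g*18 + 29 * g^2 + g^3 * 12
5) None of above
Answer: 4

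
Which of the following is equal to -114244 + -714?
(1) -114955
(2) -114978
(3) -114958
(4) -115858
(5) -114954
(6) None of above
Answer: 3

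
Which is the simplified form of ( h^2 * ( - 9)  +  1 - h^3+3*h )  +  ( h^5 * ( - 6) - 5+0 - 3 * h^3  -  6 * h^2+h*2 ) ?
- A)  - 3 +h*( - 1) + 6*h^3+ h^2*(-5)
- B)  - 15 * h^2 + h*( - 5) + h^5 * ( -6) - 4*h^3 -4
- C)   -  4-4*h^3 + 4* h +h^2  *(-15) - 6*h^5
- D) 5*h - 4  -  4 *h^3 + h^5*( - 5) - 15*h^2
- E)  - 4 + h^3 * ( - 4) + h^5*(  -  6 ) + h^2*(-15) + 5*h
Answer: E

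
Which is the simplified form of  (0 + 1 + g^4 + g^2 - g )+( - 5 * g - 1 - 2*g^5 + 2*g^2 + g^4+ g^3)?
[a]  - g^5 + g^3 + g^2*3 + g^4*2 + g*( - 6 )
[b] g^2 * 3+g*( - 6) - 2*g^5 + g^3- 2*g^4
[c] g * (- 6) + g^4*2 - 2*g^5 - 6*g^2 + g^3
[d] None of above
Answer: d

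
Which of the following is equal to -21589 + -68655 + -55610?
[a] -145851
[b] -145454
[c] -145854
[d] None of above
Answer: c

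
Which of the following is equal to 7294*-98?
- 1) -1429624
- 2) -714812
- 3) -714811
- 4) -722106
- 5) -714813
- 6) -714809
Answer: 2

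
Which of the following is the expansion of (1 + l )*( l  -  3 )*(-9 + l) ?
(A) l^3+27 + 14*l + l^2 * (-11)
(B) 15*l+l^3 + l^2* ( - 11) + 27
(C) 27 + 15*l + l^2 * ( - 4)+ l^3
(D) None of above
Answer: B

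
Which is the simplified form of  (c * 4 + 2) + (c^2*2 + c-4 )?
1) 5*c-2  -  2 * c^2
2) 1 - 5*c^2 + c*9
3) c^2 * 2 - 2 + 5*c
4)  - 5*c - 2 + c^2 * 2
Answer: 3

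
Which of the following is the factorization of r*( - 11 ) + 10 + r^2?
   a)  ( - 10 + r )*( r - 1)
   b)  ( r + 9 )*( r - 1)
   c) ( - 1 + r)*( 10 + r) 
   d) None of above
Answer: a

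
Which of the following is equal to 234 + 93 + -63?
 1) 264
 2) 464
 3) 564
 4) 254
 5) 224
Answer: 1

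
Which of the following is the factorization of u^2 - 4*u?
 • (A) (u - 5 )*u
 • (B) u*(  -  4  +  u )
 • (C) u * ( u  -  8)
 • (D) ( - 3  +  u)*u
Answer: B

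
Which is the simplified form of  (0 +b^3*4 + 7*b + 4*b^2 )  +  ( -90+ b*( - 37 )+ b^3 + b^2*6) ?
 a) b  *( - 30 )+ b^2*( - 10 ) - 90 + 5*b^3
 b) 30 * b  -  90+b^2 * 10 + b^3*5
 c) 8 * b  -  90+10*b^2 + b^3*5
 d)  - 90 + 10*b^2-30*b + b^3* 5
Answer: d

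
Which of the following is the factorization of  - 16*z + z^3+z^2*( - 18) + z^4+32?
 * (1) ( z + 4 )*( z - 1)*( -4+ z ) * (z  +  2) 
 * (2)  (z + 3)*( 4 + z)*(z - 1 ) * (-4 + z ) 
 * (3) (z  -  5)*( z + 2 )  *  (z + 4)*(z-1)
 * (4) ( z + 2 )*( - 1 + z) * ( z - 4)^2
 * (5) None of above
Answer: 1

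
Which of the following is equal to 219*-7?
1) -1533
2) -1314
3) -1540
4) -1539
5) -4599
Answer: 1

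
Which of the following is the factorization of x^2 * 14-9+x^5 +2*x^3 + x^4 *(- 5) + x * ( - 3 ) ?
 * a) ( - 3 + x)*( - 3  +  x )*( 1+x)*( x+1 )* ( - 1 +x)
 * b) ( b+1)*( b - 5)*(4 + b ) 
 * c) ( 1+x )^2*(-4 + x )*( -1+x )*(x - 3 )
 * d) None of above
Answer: a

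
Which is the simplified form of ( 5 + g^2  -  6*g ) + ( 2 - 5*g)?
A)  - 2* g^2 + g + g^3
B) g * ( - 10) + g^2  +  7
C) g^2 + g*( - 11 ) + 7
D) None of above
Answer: C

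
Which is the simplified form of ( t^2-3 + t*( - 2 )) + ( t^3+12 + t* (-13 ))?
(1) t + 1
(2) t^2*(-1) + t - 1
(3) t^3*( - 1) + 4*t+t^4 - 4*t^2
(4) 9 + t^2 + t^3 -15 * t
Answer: 4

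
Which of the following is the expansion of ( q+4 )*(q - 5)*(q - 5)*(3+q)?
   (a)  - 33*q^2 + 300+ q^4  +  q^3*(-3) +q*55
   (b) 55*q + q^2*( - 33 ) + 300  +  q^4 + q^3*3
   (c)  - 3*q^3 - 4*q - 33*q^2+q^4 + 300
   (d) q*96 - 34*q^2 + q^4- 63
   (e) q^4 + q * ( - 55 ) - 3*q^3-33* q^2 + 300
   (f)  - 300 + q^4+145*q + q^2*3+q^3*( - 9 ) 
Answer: a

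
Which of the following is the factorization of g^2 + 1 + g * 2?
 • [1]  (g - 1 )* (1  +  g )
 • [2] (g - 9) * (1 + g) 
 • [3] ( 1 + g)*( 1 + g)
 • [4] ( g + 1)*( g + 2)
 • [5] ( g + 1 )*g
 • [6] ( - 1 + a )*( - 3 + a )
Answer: 3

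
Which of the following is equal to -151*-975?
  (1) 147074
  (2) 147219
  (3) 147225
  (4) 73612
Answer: 3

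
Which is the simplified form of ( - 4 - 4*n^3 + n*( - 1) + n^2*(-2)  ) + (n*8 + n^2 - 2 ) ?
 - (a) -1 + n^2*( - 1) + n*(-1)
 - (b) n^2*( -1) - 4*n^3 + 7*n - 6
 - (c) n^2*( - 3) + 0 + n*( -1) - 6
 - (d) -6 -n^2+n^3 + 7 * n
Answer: b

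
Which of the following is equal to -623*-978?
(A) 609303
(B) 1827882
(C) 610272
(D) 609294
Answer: D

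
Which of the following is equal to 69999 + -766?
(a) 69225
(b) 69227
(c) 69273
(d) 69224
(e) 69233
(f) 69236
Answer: e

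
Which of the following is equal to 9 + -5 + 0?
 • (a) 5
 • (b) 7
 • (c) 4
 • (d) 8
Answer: c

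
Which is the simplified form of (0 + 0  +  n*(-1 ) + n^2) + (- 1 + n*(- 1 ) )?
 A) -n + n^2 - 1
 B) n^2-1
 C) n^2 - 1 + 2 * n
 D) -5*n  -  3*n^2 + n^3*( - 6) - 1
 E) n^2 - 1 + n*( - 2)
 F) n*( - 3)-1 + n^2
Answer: E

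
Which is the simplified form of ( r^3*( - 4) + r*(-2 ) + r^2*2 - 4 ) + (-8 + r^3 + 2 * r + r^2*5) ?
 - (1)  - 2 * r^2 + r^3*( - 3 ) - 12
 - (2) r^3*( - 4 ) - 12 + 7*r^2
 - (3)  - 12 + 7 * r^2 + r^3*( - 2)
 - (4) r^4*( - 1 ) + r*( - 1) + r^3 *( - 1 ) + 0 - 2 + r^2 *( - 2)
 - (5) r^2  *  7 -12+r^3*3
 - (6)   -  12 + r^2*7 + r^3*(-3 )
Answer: 6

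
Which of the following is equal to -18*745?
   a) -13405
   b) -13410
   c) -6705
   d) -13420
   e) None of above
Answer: b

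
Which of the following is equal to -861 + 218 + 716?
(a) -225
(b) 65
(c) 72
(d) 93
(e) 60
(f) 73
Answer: f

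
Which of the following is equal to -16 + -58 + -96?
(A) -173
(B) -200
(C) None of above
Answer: C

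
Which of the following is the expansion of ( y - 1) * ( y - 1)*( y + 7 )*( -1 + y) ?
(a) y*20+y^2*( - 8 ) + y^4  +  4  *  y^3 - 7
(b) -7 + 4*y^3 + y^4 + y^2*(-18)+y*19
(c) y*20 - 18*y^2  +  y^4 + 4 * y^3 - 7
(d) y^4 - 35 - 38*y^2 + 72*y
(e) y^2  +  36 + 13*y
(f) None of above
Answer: c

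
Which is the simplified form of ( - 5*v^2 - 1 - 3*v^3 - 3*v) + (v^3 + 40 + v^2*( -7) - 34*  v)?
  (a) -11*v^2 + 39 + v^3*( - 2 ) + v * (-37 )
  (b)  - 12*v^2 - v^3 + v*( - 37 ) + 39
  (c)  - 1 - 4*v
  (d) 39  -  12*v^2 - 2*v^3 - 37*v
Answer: d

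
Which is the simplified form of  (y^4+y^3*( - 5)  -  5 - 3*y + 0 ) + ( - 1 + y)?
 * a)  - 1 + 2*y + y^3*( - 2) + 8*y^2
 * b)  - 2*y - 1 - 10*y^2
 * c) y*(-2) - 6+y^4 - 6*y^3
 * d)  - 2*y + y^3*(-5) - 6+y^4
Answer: d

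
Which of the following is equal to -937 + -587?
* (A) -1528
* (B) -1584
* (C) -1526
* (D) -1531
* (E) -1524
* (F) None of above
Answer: E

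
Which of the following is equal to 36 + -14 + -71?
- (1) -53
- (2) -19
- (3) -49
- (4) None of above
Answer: 3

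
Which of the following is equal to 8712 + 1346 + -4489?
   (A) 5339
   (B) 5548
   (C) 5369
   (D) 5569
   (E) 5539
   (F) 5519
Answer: D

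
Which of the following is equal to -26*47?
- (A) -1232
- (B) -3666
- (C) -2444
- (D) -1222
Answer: D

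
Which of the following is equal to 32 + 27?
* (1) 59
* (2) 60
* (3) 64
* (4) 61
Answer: 1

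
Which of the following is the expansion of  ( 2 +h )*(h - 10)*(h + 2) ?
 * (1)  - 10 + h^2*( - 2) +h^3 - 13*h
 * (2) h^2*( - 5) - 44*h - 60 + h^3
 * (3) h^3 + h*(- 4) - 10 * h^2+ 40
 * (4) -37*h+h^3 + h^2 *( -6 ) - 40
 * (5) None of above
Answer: 5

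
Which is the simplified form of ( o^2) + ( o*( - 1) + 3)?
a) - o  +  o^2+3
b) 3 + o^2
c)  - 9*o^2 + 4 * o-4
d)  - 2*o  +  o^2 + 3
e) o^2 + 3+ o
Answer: a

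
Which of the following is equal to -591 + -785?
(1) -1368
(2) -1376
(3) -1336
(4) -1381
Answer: 2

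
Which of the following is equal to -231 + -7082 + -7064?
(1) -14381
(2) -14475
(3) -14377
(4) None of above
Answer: 3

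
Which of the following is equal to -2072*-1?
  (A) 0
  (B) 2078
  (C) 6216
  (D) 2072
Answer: D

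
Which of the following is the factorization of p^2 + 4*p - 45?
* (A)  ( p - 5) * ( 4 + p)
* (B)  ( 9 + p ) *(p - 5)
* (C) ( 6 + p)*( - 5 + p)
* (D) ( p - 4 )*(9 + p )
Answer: B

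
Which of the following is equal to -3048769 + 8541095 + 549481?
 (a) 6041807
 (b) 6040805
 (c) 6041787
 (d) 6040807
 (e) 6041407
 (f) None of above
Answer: a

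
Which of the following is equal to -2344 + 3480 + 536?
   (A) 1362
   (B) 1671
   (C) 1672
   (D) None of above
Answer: C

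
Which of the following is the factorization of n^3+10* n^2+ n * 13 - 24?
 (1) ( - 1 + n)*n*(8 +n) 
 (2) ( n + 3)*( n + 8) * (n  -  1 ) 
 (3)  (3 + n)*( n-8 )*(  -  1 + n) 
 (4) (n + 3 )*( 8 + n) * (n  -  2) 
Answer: 2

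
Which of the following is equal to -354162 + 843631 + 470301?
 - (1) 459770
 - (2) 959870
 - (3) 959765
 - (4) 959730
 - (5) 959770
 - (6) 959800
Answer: 5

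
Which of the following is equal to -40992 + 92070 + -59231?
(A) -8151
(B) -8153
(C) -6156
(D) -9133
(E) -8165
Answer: B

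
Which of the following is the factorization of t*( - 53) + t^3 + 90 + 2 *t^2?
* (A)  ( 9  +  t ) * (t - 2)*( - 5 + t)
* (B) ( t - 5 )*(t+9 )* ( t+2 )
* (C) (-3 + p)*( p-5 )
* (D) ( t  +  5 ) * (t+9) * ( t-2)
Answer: A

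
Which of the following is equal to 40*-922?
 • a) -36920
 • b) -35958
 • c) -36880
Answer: c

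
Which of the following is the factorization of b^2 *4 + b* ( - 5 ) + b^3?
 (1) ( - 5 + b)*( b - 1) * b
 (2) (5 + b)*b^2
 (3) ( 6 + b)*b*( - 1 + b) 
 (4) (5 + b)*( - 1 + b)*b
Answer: 4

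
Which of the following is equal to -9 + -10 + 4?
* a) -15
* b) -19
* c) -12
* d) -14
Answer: a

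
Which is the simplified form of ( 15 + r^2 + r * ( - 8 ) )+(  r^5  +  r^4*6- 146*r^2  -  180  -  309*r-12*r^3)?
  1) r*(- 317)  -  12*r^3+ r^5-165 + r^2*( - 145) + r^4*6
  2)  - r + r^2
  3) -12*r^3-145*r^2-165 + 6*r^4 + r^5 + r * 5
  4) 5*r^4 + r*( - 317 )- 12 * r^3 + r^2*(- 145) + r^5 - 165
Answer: 1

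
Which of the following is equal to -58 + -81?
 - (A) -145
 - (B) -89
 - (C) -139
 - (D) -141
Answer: C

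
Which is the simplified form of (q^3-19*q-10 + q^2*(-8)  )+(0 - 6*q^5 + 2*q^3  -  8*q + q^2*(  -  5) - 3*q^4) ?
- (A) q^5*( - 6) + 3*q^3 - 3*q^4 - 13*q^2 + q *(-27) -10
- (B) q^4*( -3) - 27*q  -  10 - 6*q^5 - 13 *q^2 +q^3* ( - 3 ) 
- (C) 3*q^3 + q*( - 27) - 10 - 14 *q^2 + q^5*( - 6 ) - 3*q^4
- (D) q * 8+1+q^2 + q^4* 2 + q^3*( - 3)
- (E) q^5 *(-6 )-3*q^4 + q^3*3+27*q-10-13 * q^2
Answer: A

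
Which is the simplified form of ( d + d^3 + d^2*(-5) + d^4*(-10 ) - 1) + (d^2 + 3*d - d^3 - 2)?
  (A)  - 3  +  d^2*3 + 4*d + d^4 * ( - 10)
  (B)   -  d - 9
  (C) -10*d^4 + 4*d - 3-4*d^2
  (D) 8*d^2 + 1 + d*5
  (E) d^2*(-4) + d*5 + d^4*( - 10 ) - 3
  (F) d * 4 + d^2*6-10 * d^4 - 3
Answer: C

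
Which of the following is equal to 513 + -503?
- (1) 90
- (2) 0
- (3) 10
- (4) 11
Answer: 3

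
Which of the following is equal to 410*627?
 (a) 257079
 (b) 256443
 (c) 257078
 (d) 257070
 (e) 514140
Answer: d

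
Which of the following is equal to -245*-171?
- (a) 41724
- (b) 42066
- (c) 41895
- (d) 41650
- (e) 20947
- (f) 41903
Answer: c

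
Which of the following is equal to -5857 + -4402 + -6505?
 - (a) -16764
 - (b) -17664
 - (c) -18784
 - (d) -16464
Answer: a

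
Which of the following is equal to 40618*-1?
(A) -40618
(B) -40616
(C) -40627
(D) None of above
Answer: A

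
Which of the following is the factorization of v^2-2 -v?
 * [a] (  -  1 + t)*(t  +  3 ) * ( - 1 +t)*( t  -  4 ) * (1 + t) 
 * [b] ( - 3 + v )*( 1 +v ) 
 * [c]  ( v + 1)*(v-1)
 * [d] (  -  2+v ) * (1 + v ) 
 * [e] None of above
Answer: d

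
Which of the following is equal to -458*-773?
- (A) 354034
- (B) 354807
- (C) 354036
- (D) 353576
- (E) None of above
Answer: A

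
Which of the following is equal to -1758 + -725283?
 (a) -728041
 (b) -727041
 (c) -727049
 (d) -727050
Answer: b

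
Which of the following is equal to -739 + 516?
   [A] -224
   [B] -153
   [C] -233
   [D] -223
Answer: D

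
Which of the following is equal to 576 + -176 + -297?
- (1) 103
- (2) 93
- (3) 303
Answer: 1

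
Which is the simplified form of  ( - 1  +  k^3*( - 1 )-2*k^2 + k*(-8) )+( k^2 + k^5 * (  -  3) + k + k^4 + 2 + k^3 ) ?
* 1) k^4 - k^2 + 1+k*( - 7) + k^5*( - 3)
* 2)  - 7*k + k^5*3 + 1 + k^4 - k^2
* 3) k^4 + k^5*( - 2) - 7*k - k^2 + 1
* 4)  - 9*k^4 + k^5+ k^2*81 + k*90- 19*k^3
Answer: 1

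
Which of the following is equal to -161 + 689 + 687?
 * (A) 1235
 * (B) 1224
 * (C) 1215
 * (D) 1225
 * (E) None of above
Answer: C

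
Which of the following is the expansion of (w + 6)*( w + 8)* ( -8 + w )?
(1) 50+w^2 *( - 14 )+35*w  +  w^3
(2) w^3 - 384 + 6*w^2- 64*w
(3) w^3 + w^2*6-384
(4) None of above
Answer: 2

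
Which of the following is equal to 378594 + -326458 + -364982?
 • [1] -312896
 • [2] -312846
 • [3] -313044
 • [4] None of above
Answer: 2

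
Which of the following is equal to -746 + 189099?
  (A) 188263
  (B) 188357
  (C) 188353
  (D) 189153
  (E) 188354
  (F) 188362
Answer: C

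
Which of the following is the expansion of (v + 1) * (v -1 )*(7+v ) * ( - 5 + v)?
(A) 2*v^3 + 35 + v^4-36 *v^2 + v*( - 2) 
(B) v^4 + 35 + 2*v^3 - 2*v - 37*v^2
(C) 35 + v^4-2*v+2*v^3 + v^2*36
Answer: A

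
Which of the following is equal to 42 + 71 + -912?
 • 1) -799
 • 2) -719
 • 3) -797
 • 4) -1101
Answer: 1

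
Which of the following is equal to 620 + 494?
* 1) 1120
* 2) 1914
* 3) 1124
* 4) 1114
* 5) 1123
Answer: 4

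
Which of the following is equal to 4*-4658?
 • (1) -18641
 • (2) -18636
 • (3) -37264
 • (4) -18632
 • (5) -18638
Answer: 4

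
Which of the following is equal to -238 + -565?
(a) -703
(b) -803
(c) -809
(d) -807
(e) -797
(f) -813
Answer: b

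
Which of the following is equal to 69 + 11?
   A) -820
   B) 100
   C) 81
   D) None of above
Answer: D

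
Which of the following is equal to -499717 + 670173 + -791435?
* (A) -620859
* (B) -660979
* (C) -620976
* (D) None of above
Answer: D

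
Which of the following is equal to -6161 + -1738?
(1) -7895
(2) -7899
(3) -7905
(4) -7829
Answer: 2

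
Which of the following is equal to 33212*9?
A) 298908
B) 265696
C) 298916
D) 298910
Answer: A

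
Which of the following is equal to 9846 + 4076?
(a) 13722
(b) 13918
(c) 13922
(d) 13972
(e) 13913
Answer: c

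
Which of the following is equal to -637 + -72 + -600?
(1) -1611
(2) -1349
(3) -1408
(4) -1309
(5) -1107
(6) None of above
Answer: 4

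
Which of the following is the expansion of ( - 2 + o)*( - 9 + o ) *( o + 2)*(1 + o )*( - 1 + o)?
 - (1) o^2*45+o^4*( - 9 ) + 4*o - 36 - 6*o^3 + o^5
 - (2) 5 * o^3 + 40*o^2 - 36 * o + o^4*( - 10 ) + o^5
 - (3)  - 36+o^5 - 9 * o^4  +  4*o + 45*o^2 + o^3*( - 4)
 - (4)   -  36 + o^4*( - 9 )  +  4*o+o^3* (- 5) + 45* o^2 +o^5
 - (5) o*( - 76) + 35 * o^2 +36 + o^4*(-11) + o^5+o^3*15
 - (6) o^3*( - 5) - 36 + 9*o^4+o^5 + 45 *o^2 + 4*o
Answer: 4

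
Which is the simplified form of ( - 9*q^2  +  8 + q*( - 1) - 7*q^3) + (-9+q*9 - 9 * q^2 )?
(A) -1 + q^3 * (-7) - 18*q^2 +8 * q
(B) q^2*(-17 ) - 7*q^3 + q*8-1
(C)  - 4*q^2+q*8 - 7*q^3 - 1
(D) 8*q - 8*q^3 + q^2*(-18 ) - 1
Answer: A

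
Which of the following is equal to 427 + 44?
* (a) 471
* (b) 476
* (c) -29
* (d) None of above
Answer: a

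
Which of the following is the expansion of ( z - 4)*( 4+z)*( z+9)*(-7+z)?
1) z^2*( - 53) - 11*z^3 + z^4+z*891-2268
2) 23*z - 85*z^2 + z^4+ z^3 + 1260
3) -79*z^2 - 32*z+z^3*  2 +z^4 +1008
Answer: 3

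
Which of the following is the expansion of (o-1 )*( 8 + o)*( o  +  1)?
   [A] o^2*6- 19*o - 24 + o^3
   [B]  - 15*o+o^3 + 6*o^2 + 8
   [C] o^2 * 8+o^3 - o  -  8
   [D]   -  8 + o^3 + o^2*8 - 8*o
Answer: C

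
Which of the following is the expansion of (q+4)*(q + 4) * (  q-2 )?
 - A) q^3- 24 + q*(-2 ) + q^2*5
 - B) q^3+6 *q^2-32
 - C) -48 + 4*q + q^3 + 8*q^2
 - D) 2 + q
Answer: B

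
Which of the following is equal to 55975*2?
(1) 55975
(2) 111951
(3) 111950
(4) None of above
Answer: 3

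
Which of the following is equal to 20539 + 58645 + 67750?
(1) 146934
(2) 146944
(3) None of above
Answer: 1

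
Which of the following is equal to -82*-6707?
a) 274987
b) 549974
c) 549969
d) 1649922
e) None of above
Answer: b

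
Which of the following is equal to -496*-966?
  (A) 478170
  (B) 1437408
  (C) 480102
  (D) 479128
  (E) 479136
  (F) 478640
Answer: E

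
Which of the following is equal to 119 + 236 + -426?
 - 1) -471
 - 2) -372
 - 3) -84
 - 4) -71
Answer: 4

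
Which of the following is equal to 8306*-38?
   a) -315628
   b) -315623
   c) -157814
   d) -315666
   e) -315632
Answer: a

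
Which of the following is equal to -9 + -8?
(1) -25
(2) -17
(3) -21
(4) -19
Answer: 2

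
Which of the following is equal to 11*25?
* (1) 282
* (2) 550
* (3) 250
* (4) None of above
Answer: 4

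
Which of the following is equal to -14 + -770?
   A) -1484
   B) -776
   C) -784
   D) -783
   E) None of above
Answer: C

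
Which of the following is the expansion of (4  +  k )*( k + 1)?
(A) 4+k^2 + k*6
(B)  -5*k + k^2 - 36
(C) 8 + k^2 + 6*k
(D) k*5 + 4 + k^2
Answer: D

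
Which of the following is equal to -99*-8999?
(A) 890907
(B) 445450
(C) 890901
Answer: C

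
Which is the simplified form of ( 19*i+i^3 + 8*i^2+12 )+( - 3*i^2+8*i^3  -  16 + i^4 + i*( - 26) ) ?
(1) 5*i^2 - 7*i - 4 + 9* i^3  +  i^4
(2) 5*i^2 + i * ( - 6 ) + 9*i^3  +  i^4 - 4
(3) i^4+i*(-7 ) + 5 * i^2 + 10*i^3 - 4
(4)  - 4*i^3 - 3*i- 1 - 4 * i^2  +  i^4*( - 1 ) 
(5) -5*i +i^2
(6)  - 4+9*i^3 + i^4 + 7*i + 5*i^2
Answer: 1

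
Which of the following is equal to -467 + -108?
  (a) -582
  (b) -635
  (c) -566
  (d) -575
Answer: d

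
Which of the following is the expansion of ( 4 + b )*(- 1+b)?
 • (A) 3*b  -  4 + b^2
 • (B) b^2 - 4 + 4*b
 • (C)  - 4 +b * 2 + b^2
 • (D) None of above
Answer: A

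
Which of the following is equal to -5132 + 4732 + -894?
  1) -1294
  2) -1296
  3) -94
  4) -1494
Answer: 1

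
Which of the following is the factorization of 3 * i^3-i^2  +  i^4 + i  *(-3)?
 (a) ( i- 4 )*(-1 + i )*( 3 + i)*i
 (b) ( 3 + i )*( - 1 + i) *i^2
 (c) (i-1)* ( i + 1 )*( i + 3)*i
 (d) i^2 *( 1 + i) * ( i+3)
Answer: c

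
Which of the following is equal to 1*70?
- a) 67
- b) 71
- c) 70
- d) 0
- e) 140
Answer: c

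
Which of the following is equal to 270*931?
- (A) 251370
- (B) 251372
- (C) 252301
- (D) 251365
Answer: A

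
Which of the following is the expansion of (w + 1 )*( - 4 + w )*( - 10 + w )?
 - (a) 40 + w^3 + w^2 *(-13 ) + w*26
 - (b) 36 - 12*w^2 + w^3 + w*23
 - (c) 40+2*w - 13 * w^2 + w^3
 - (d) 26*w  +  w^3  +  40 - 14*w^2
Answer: a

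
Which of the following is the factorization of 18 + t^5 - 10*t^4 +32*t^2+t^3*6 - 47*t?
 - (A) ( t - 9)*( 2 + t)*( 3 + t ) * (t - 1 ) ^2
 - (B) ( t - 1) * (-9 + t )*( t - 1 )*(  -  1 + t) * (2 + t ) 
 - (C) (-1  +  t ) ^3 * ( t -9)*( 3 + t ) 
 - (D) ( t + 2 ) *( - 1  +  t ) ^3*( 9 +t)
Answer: B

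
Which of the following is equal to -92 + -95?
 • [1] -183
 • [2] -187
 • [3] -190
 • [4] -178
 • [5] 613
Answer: 2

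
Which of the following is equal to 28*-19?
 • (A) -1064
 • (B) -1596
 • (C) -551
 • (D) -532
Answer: D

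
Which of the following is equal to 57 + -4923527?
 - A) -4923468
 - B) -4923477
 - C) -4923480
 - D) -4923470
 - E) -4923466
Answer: D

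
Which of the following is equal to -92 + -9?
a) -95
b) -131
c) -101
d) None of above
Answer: c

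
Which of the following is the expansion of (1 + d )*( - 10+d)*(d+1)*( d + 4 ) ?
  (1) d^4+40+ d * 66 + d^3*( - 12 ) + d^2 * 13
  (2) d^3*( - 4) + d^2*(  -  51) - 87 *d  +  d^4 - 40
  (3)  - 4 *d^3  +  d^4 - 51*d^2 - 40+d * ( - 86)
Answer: 3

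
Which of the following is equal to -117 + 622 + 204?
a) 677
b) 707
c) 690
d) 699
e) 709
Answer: e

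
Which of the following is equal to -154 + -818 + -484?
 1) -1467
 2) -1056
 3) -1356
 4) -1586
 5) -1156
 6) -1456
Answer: 6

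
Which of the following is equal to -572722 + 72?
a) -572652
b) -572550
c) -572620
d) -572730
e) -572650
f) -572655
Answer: e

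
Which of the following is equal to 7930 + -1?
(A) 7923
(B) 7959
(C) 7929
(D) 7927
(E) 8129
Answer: C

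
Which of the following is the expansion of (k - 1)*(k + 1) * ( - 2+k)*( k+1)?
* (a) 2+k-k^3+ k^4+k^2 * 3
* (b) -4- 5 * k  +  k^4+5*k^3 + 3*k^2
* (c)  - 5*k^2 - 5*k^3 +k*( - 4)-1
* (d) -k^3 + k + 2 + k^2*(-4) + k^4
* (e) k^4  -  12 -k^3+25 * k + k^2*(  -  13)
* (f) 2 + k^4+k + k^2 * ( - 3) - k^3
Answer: f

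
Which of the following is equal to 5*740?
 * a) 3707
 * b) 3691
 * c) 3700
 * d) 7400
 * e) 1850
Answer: c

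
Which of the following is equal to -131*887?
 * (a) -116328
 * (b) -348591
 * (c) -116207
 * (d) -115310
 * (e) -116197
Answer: e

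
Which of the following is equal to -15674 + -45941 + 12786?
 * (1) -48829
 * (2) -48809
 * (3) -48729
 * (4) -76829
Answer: 1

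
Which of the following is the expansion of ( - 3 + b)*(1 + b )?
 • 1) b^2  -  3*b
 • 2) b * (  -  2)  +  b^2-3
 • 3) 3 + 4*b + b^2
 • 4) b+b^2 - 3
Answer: 2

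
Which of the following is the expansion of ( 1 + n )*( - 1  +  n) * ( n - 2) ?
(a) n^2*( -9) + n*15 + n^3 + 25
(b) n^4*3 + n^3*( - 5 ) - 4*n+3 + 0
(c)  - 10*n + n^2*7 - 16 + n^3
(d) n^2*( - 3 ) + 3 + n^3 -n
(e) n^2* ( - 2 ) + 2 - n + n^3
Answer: e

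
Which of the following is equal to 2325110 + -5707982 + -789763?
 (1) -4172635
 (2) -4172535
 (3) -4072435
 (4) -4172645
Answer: 1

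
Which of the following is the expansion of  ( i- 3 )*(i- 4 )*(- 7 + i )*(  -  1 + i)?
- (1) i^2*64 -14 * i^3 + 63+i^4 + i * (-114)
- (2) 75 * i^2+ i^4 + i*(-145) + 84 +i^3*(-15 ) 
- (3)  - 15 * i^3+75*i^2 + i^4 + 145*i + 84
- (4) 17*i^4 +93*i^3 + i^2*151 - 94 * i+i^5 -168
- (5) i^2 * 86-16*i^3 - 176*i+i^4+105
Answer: 2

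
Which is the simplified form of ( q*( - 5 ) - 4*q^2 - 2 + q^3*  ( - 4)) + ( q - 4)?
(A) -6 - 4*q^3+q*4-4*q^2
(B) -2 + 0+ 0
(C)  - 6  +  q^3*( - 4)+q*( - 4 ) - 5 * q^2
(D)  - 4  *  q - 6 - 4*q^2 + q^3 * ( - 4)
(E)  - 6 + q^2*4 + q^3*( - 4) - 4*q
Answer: D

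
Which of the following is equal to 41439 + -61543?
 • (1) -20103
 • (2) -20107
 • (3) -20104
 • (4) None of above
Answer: 3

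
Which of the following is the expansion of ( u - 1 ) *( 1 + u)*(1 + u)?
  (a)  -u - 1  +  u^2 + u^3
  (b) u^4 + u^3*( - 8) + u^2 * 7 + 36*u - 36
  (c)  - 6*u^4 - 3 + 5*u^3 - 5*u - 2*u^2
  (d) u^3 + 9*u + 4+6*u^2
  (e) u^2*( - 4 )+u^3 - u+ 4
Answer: a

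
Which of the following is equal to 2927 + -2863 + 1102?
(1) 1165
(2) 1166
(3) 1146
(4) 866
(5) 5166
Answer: 2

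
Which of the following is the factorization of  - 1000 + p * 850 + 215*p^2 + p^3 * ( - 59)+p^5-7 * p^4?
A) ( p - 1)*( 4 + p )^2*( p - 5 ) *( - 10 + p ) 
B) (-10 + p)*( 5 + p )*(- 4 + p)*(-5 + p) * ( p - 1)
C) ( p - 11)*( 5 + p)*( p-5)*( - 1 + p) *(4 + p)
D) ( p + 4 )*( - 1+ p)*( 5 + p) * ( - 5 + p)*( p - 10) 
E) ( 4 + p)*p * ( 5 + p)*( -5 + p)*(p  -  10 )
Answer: D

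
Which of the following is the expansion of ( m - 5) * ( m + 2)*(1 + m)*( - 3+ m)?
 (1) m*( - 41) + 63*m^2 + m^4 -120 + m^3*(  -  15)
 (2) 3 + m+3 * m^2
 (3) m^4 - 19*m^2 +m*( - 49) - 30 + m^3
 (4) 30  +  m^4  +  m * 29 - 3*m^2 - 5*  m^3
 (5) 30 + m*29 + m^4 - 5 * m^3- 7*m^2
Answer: 5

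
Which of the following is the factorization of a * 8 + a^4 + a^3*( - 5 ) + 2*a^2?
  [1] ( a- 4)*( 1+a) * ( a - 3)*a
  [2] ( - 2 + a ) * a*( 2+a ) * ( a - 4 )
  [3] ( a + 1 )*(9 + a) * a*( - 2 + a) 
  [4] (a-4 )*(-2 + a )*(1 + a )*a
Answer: 4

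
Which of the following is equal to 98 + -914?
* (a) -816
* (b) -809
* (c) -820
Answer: a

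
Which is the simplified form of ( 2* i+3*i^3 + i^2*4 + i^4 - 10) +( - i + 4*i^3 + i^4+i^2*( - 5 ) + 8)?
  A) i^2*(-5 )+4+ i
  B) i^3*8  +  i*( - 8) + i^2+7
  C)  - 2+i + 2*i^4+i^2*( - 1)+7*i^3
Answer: C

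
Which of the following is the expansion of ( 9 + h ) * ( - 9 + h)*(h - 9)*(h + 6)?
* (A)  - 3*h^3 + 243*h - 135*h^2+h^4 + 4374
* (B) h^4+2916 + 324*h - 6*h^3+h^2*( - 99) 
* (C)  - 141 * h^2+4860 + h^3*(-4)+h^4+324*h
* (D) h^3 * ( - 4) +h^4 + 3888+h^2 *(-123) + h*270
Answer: A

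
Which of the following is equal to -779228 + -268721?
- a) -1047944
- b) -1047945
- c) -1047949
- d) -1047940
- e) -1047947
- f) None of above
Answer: c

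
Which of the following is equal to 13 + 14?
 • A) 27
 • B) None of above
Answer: A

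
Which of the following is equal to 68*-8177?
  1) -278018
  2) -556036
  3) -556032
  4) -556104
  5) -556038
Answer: 2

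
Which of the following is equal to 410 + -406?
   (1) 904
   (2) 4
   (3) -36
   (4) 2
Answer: 2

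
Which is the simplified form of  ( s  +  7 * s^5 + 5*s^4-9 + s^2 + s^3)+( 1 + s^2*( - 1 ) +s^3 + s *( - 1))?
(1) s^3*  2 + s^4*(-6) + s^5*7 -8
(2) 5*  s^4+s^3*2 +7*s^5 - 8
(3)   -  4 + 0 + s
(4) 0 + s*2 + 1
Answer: 2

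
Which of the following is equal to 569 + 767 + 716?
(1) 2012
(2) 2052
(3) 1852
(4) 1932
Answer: 2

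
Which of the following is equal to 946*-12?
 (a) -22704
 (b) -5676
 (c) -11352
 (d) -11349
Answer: c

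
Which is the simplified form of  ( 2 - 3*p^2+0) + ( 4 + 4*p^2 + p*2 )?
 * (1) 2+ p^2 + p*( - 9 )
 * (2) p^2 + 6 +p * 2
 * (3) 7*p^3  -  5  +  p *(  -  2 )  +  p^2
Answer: 2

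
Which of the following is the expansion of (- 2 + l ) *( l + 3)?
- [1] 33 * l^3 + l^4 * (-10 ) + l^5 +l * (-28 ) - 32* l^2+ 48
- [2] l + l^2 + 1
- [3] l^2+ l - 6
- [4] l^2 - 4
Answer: 3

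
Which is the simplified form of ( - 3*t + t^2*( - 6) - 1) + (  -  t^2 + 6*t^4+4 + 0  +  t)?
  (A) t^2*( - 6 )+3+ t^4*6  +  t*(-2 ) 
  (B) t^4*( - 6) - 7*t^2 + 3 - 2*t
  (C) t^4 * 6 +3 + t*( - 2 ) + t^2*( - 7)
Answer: C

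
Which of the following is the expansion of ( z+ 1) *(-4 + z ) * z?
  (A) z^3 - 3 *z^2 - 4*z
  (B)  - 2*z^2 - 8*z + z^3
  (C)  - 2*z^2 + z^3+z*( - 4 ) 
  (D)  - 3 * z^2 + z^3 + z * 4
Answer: A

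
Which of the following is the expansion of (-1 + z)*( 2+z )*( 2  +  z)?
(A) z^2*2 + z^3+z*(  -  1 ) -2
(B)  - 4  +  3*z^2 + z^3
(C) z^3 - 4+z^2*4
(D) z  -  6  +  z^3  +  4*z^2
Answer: B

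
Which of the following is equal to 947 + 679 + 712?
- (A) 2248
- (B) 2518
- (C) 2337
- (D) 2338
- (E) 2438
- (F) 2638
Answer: D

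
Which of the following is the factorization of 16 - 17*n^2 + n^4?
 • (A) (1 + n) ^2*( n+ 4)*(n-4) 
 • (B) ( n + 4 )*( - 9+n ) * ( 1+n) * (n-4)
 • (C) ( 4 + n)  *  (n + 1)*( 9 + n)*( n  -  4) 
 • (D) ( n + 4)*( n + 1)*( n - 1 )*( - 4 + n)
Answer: D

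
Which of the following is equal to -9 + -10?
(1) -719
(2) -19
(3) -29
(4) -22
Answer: 2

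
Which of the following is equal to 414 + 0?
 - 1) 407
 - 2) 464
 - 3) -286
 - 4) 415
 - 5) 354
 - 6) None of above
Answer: 6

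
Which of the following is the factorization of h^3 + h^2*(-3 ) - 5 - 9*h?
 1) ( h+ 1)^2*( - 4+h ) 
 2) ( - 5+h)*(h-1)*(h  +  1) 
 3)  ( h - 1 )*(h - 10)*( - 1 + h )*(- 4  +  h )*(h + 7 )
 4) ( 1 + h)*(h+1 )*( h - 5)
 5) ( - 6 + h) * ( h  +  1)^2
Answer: 4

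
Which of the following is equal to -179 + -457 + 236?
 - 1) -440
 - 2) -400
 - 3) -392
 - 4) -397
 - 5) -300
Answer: 2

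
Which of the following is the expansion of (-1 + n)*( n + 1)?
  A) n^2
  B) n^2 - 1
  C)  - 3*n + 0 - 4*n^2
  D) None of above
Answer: B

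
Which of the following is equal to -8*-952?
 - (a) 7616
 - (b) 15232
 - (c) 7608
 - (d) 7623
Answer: a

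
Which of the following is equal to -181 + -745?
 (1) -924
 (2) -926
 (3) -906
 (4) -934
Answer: 2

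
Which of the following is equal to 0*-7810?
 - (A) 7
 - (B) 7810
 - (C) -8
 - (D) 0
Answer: D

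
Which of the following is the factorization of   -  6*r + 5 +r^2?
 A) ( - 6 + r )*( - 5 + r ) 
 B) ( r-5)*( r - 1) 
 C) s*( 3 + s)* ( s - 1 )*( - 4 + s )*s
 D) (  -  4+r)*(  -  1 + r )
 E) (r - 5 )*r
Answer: B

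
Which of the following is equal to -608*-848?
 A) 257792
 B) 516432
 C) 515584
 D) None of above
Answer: C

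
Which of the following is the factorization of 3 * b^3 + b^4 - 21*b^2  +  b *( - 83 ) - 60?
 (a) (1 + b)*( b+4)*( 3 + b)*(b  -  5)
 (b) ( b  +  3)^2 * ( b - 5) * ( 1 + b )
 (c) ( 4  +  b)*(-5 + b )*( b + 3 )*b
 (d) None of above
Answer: a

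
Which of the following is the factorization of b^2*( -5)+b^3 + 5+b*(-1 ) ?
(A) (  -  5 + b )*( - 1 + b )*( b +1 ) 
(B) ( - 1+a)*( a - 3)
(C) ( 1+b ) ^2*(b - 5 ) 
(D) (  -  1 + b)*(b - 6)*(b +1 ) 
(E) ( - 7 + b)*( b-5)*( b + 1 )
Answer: A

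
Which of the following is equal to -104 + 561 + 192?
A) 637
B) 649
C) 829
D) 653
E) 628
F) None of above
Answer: B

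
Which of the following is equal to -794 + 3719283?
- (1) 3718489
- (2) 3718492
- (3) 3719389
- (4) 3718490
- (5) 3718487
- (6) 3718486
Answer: 1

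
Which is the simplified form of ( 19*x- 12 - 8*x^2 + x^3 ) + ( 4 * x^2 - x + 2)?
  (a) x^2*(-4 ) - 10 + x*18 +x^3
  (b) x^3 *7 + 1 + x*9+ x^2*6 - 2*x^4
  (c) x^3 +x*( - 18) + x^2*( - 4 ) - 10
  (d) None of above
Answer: a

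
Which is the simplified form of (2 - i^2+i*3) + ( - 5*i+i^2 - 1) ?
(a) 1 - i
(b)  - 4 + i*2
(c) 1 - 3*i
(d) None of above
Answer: d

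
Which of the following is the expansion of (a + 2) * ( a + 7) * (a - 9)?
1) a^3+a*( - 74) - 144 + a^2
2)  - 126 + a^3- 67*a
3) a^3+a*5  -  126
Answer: 2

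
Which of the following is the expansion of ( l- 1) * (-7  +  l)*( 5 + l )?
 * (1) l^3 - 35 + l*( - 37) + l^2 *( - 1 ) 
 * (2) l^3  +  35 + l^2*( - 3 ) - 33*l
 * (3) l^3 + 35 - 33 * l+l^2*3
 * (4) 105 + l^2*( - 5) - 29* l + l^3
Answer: 2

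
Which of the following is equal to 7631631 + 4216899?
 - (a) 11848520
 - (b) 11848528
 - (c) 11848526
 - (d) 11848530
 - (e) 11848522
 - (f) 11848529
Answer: d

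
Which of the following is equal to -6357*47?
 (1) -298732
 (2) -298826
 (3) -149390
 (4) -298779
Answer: 4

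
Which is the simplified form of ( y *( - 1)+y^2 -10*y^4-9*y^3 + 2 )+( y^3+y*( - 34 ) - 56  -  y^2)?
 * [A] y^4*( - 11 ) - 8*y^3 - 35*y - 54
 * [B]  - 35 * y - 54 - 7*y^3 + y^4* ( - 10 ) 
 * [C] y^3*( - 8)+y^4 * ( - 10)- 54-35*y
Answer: C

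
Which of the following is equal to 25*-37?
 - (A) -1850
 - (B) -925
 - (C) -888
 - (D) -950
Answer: B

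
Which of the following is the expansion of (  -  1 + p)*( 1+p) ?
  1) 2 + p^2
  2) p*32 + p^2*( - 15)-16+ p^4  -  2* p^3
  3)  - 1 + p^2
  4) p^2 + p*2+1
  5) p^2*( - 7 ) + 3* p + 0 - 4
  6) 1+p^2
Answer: 3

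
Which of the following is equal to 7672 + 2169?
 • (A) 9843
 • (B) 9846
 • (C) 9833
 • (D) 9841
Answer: D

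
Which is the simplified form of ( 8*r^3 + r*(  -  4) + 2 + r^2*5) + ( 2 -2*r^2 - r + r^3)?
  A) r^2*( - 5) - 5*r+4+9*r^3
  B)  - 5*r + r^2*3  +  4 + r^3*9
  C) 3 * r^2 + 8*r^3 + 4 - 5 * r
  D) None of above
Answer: B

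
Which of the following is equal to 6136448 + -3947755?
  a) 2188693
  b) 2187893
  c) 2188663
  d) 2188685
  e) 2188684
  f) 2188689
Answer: a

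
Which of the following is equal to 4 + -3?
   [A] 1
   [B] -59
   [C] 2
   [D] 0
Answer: A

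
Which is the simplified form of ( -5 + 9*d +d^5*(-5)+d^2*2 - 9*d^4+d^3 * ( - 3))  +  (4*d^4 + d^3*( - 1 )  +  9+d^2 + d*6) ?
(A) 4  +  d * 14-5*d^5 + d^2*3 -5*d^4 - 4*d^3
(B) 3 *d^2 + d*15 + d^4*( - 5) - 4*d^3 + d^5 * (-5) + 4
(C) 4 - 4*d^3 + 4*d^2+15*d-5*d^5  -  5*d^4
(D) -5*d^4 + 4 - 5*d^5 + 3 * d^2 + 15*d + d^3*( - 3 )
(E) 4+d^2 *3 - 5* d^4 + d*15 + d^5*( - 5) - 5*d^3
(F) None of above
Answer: B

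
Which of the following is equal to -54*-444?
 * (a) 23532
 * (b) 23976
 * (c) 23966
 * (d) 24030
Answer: b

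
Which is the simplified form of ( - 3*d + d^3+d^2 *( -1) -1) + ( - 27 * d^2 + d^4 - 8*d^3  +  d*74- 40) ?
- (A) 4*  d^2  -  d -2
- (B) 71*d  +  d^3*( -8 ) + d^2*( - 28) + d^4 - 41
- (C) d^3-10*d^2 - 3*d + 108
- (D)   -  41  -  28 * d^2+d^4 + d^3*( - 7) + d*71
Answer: D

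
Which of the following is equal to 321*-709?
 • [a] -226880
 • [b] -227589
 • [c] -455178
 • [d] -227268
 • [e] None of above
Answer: b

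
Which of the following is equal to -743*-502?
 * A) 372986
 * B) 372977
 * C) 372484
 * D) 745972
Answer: A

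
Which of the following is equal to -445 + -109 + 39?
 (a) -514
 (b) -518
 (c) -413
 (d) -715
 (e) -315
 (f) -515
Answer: f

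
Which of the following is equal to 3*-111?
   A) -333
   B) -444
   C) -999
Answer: A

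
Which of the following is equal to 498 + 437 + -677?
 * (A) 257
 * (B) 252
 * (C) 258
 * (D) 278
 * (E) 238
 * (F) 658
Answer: C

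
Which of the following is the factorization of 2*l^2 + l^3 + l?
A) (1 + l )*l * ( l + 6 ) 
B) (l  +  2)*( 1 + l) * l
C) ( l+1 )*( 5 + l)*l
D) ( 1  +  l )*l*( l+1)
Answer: D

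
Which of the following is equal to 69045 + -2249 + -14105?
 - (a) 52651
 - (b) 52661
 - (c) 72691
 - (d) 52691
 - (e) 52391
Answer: d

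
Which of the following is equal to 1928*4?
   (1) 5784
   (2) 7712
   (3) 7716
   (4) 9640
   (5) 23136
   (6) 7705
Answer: 2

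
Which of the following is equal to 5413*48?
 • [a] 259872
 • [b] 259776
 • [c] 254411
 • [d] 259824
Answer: d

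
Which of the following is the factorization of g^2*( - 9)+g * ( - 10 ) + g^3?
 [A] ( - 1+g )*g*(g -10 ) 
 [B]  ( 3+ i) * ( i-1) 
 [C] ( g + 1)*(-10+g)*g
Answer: C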